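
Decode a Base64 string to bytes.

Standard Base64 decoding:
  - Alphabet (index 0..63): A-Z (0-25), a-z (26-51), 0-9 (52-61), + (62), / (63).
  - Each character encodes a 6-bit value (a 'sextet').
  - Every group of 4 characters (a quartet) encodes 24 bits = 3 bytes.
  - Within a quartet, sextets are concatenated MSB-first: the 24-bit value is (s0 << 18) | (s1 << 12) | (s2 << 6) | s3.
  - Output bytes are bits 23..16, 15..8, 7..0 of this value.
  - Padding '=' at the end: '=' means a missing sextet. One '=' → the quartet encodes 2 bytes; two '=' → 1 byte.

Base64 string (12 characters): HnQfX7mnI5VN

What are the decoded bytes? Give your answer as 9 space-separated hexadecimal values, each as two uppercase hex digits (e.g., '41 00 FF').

Answer: 1E 74 1F 5F B9 A7 23 95 4D

Derivation:
After char 0 ('H'=7): chars_in_quartet=1 acc=0x7 bytes_emitted=0
After char 1 ('n'=39): chars_in_quartet=2 acc=0x1E7 bytes_emitted=0
After char 2 ('Q'=16): chars_in_quartet=3 acc=0x79D0 bytes_emitted=0
After char 3 ('f'=31): chars_in_quartet=4 acc=0x1E741F -> emit 1E 74 1F, reset; bytes_emitted=3
After char 4 ('X'=23): chars_in_quartet=1 acc=0x17 bytes_emitted=3
After char 5 ('7'=59): chars_in_quartet=2 acc=0x5FB bytes_emitted=3
After char 6 ('m'=38): chars_in_quartet=3 acc=0x17EE6 bytes_emitted=3
After char 7 ('n'=39): chars_in_quartet=4 acc=0x5FB9A7 -> emit 5F B9 A7, reset; bytes_emitted=6
After char 8 ('I'=8): chars_in_quartet=1 acc=0x8 bytes_emitted=6
After char 9 ('5'=57): chars_in_quartet=2 acc=0x239 bytes_emitted=6
After char 10 ('V'=21): chars_in_quartet=3 acc=0x8E55 bytes_emitted=6
After char 11 ('N'=13): chars_in_quartet=4 acc=0x23954D -> emit 23 95 4D, reset; bytes_emitted=9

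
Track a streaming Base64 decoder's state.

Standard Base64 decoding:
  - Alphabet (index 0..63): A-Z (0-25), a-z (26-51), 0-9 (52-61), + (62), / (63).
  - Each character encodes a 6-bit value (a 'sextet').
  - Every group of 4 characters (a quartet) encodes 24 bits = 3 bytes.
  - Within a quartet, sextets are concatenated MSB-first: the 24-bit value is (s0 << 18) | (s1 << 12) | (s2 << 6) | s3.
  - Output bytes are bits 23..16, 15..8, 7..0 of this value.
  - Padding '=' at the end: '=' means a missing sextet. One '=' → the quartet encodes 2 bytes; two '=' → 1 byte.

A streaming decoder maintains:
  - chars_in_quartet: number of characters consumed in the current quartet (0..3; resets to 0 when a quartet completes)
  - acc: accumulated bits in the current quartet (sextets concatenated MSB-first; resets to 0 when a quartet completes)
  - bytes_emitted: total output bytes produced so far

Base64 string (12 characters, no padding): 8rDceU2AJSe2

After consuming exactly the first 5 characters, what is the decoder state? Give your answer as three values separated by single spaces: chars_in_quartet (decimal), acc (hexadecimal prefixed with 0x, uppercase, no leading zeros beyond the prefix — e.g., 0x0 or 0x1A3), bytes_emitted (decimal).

After char 0 ('8'=60): chars_in_quartet=1 acc=0x3C bytes_emitted=0
After char 1 ('r'=43): chars_in_quartet=2 acc=0xF2B bytes_emitted=0
After char 2 ('D'=3): chars_in_quartet=3 acc=0x3CAC3 bytes_emitted=0
After char 3 ('c'=28): chars_in_quartet=4 acc=0xF2B0DC -> emit F2 B0 DC, reset; bytes_emitted=3
After char 4 ('e'=30): chars_in_quartet=1 acc=0x1E bytes_emitted=3

Answer: 1 0x1E 3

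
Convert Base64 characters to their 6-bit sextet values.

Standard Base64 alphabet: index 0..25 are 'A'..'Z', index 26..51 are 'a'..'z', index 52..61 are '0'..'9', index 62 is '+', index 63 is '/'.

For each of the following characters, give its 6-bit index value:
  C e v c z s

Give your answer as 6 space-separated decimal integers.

Answer: 2 30 47 28 51 44

Derivation:
'C': A..Z range, ord('C') − ord('A') = 2
'e': a..z range, 26 + ord('e') − ord('a') = 30
'v': a..z range, 26 + ord('v') − ord('a') = 47
'c': a..z range, 26 + ord('c') − ord('a') = 28
'z': a..z range, 26 + ord('z') − ord('a') = 51
's': a..z range, 26 + ord('s') − ord('a') = 44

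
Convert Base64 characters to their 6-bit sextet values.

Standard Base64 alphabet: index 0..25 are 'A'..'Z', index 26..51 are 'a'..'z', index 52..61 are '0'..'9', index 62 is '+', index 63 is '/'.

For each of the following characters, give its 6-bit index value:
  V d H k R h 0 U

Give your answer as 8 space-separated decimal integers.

Answer: 21 29 7 36 17 33 52 20

Derivation:
'V': A..Z range, ord('V') − ord('A') = 21
'd': a..z range, 26 + ord('d') − ord('a') = 29
'H': A..Z range, ord('H') − ord('A') = 7
'k': a..z range, 26 + ord('k') − ord('a') = 36
'R': A..Z range, ord('R') − ord('A') = 17
'h': a..z range, 26 + ord('h') − ord('a') = 33
'0': 0..9 range, 52 + ord('0') − ord('0') = 52
'U': A..Z range, ord('U') − ord('A') = 20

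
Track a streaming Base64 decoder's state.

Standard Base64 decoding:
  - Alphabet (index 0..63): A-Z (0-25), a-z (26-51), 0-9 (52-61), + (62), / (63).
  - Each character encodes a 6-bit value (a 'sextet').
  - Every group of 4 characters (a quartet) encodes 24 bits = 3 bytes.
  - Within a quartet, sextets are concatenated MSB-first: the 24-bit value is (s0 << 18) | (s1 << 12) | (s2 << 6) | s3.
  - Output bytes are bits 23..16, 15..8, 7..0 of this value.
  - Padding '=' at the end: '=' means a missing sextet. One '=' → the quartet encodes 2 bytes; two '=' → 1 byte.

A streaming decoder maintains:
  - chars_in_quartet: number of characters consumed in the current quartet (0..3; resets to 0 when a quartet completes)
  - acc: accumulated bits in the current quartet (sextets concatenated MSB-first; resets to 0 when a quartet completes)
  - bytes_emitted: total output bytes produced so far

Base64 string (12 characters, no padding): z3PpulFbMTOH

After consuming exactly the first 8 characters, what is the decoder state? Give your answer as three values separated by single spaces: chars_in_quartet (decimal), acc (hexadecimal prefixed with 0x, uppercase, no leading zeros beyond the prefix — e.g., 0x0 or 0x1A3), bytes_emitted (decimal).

After char 0 ('z'=51): chars_in_quartet=1 acc=0x33 bytes_emitted=0
After char 1 ('3'=55): chars_in_quartet=2 acc=0xCF7 bytes_emitted=0
After char 2 ('P'=15): chars_in_quartet=3 acc=0x33DCF bytes_emitted=0
After char 3 ('p'=41): chars_in_quartet=4 acc=0xCF73E9 -> emit CF 73 E9, reset; bytes_emitted=3
After char 4 ('u'=46): chars_in_quartet=1 acc=0x2E bytes_emitted=3
After char 5 ('l'=37): chars_in_quartet=2 acc=0xBA5 bytes_emitted=3
After char 6 ('F'=5): chars_in_quartet=3 acc=0x2E945 bytes_emitted=3
After char 7 ('b'=27): chars_in_quartet=4 acc=0xBA515B -> emit BA 51 5B, reset; bytes_emitted=6

Answer: 0 0x0 6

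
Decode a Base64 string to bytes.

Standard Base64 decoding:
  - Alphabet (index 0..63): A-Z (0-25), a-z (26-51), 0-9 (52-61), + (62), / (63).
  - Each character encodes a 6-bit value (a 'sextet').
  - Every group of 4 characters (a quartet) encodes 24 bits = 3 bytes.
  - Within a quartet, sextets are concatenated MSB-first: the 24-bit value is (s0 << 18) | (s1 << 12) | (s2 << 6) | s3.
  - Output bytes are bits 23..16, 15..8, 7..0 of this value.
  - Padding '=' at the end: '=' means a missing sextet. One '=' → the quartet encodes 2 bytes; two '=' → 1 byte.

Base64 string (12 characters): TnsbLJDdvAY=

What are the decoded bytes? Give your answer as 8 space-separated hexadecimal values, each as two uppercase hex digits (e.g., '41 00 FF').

Answer: 4E 7B 1B 2C 90 DD BC 06

Derivation:
After char 0 ('T'=19): chars_in_quartet=1 acc=0x13 bytes_emitted=0
After char 1 ('n'=39): chars_in_quartet=2 acc=0x4E7 bytes_emitted=0
After char 2 ('s'=44): chars_in_quartet=3 acc=0x139EC bytes_emitted=0
After char 3 ('b'=27): chars_in_quartet=4 acc=0x4E7B1B -> emit 4E 7B 1B, reset; bytes_emitted=3
After char 4 ('L'=11): chars_in_quartet=1 acc=0xB bytes_emitted=3
After char 5 ('J'=9): chars_in_quartet=2 acc=0x2C9 bytes_emitted=3
After char 6 ('D'=3): chars_in_quartet=3 acc=0xB243 bytes_emitted=3
After char 7 ('d'=29): chars_in_quartet=4 acc=0x2C90DD -> emit 2C 90 DD, reset; bytes_emitted=6
After char 8 ('v'=47): chars_in_quartet=1 acc=0x2F bytes_emitted=6
After char 9 ('A'=0): chars_in_quartet=2 acc=0xBC0 bytes_emitted=6
After char 10 ('Y'=24): chars_in_quartet=3 acc=0x2F018 bytes_emitted=6
Padding '=': partial quartet acc=0x2F018 -> emit BC 06; bytes_emitted=8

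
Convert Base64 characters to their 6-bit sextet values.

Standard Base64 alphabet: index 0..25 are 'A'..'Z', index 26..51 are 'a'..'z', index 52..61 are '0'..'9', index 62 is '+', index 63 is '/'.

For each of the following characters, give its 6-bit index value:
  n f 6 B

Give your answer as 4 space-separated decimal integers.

Answer: 39 31 58 1

Derivation:
'n': a..z range, 26 + ord('n') − ord('a') = 39
'f': a..z range, 26 + ord('f') − ord('a') = 31
'6': 0..9 range, 52 + ord('6') − ord('0') = 58
'B': A..Z range, ord('B') − ord('A') = 1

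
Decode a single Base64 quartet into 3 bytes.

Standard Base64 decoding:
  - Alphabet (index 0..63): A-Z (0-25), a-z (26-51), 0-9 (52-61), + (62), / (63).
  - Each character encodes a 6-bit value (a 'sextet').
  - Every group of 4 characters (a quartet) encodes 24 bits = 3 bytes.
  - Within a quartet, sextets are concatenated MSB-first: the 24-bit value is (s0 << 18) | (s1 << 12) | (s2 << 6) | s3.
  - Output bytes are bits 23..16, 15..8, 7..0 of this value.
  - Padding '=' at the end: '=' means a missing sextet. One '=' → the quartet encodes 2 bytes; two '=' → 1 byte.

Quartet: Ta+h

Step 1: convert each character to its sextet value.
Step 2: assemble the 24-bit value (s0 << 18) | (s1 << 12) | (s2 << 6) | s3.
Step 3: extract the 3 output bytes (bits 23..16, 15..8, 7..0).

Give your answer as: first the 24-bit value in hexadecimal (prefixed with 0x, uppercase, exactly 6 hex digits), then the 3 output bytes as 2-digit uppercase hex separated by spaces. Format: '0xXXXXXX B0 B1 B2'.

Sextets: T=19, a=26, +=62, h=33
24-bit: (19<<18) | (26<<12) | (62<<6) | 33
      = 0x4C0000 | 0x01A000 | 0x000F80 | 0x000021
      = 0x4DAFA1
Bytes: (v>>16)&0xFF=4D, (v>>8)&0xFF=AF, v&0xFF=A1

Answer: 0x4DAFA1 4D AF A1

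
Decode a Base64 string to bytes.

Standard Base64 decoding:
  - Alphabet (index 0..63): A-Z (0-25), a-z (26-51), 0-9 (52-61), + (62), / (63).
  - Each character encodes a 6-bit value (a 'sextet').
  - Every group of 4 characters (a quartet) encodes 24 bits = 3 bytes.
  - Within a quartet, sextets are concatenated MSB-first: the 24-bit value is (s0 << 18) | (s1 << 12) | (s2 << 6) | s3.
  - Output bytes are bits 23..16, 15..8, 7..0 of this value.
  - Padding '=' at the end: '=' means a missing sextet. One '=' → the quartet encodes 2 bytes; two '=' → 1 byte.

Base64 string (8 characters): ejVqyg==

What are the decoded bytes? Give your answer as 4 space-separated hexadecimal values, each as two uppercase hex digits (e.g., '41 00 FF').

After char 0 ('e'=30): chars_in_quartet=1 acc=0x1E bytes_emitted=0
After char 1 ('j'=35): chars_in_quartet=2 acc=0x7A3 bytes_emitted=0
After char 2 ('V'=21): chars_in_quartet=3 acc=0x1E8D5 bytes_emitted=0
After char 3 ('q'=42): chars_in_quartet=4 acc=0x7A356A -> emit 7A 35 6A, reset; bytes_emitted=3
After char 4 ('y'=50): chars_in_quartet=1 acc=0x32 bytes_emitted=3
After char 5 ('g'=32): chars_in_quartet=2 acc=0xCA0 bytes_emitted=3
Padding '==': partial quartet acc=0xCA0 -> emit CA; bytes_emitted=4

Answer: 7A 35 6A CA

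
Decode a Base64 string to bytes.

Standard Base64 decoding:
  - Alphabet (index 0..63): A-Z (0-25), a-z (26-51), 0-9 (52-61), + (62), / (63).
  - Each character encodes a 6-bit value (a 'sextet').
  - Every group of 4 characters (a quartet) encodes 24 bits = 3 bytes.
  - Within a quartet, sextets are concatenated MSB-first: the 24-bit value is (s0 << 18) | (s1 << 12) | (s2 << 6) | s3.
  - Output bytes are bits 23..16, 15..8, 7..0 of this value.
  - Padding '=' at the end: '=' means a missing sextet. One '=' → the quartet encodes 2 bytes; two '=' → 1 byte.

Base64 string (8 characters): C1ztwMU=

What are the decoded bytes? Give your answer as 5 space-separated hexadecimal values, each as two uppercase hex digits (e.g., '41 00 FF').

Answer: 0B 5C ED C0 C5

Derivation:
After char 0 ('C'=2): chars_in_quartet=1 acc=0x2 bytes_emitted=0
After char 1 ('1'=53): chars_in_quartet=2 acc=0xB5 bytes_emitted=0
After char 2 ('z'=51): chars_in_quartet=3 acc=0x2D73 bytes_emitted=0
After char 3 ('t'=45): chars_in_quartet=4 acc=0xB5CED -> emit 0B 5C ED, reset; bytes_emitted=3
After char 4 ('w'=48): chars_in_quartet=1 acc=0x30 bytes_emitted=3
After char 5 ('M'=12): chars_in_quartet=2 acc=0xC0C bytes_emitted=3
After char 6 ('U'=20): chars_in_quartet=3 acc=0x30314 bytes_emitted=3
Padding '=': partial quartet acc=0x30314 -> emit C0 C5; bytes_emitted=5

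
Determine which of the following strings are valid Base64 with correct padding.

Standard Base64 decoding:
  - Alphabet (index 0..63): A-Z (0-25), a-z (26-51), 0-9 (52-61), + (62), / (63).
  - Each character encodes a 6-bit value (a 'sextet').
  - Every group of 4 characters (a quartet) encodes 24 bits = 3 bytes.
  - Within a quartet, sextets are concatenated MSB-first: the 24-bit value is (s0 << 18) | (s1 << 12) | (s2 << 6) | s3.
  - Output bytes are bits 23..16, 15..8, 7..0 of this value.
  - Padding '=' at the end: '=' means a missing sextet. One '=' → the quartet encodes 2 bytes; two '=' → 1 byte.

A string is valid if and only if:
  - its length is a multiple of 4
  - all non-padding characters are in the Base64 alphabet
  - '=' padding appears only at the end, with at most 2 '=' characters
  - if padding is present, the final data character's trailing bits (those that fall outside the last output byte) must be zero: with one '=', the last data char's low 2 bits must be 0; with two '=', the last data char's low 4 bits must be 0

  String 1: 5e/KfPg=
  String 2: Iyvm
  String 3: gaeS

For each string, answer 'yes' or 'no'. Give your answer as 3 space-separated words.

String 1: '5e/KfPg=' → valid
String 2: 'Iyvm' → valid
String 3: 'gaeS' → valid

Answer: yes yes yes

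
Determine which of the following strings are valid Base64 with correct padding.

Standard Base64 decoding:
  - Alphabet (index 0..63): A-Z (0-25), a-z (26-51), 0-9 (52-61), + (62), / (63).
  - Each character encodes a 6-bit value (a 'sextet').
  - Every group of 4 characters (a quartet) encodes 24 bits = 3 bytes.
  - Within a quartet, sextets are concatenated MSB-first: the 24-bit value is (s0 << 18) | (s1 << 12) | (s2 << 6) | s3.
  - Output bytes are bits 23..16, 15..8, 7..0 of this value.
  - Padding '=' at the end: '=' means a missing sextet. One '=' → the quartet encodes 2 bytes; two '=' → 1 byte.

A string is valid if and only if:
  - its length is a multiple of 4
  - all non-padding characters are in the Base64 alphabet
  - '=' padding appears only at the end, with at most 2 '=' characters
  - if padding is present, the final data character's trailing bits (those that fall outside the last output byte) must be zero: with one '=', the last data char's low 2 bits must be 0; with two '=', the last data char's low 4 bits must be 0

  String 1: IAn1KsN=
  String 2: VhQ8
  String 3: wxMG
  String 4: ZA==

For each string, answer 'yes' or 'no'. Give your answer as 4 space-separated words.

Answer: no yes yes yes

Derivation:
String 1: 'IAn1KsN=' → invalid (bad trailing bits)
String 2: 'VhQ8' → valid
String 3: 'wxMG' → valid
String 4: 'ZA==' → valid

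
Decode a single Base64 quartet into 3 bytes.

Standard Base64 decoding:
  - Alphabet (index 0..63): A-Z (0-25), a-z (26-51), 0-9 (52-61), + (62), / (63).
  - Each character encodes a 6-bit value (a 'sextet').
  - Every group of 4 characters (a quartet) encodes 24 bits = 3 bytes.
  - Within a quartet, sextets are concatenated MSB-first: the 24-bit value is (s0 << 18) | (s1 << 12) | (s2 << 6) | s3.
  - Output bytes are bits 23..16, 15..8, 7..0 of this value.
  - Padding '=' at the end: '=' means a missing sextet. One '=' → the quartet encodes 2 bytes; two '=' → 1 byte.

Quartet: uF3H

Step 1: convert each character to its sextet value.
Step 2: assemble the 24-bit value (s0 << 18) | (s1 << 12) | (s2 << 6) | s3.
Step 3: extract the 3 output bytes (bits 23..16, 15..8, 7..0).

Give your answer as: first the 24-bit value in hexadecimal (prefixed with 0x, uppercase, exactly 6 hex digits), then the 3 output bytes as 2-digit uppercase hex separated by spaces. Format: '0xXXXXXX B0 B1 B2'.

Sextets: u=46, F=5, 3=55, H=7
24-bit: (46<<18) | (5<<12) | (55<<6) | 7
      = 0xB80000 | 0x005000 | 0x000DC0 | 0x000007
      = 0xB85DC7
Bytes: (v>>16)&0xFF=B8, (v>>8)&0xFF=5D, v&0xFF=C7

Answer: 0xB85DC7 B8 5D C7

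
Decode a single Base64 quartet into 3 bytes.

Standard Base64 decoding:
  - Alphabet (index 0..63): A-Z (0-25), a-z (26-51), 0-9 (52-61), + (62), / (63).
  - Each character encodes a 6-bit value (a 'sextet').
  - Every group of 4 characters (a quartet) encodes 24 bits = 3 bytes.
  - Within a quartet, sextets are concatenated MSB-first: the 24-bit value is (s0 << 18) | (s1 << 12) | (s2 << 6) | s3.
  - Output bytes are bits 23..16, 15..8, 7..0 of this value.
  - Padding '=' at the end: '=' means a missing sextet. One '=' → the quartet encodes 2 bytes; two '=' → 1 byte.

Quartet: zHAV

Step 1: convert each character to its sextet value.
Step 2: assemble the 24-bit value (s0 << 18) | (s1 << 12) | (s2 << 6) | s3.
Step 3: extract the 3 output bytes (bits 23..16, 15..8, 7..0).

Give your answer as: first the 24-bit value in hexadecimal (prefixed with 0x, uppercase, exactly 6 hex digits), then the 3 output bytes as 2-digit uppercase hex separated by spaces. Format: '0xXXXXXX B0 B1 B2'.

Sextets: z=51, H=7, A=0, V=21
24-bit: (51<<18) | (7<<12) | (0<<6) | 21
      = 0xCC0000 | 0x007000 | 0x000000 | 0x000015
      = 0xCC7015
Bytes: (v>>16)&0xFF=CC, (v>>8)&0xFF=70, v&0xFF=15

Answer: 0xCC7015 CC 70 15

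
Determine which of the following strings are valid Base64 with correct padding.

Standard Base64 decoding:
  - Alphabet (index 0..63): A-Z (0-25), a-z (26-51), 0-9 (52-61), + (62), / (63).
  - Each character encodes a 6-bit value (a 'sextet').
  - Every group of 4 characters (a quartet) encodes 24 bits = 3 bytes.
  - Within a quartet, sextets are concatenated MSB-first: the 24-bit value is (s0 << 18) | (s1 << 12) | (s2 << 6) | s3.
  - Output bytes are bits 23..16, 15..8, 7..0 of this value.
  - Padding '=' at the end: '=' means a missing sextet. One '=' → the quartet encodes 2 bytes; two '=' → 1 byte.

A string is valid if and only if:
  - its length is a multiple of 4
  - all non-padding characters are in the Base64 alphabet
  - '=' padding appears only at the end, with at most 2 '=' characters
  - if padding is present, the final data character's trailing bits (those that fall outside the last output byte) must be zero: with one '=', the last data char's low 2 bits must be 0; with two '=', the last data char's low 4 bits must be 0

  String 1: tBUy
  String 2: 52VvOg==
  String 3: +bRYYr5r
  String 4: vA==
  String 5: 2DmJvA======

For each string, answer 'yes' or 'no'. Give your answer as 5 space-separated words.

String 1: 'tBUy' → valid
String 2: '52VvOg==' → valid
String 3: '+bRYYr5r' → valid
String 4: 'vA==' → valid
String 5: '2DmJvA======' → invalid (6 pad chars (max 2))

Answer: yes yes yes yes no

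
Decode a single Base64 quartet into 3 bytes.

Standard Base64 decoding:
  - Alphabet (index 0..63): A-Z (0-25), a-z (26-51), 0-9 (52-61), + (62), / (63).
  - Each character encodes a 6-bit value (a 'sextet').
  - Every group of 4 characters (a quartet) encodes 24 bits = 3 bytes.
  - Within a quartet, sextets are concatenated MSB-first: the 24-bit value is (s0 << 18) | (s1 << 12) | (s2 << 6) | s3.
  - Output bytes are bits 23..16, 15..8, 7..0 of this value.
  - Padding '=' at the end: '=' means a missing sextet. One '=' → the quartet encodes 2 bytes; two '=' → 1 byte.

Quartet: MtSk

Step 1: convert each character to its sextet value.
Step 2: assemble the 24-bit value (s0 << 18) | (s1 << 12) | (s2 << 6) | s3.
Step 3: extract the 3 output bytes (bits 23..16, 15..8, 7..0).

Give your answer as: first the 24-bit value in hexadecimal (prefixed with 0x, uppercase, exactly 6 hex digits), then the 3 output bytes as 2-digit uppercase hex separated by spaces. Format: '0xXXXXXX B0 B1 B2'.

Answer: 0x32D4A4 32 D4 A4

Derivation:
Sextets: M=12, t=45, S=18, k=36
24-bit: (12<<18) | (45<<12) | (18<<6) | 36
      = 0x300000 | 0x02D000 | 0x000480 | 0x000024
      = 0x32D4A4
Bytes: (v>>16)&0xFF=32, (v>>8)&0xFF=D4, v&0xFF=A4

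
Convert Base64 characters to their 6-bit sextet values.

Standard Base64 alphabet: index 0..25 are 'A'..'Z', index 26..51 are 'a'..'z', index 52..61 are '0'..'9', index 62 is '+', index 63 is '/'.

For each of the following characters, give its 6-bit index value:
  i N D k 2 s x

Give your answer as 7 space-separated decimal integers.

Answer: 34 13 3 36 54 44 49

Derivation:
'i': a..z range, 26 + ord('i') − ord('a') = 34
'N': A..Z range, ord('N') − ord('A') = 13
'D': A..Z range, ord('D') − ord('A') = 3
'k': a..z range, 26 + ord('k') − ord('a') = 36
'2': 0..9 range, 52 + ord('2') − ord('0') = 54
's': a..z range, 26 + ord('s') − ord('a') = 44
'x': a..z range, 26 + ord('x') − ord('a') = 49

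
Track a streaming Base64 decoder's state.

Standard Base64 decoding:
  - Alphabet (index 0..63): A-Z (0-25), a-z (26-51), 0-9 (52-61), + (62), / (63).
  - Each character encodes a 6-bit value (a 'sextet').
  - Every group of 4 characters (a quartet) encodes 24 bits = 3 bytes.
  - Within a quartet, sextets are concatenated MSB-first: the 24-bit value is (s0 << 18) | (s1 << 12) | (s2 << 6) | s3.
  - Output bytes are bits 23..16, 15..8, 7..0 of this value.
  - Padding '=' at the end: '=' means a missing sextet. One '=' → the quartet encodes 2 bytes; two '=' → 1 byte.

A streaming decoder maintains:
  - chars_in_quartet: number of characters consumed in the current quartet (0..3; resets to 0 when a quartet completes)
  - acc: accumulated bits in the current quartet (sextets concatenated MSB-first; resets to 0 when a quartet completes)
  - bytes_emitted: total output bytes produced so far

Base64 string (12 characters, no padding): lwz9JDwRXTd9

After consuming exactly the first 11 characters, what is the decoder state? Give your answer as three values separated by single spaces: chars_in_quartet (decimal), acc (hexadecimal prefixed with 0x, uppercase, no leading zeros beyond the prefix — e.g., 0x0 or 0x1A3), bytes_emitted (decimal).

After char 0 ('l'=37): chars_in_quartet=1 acc=0x25 bytes_emitted=0
After char 1 ('w'=48): chars_in_quartet=2 acc=0x970 bytes_emitted=0
After char 2 ('z'=51): chars_in_quartet=3 acc=0x25C33 bytes_emitted=0
After char 3 ('9'=61): chars_in_quartet=4 acc=0x970CFD -> emit 97 0C FD, reset; bytes_emitted=3
After char 4 ('J'=9): chars_in_quartet=1 acc=0x9 bytes_emitted=3
After char 5 ('D'=3): chars_in_quartet=2 acc=0x243 bytes_emitted=3
After char 6 ('w'=48): chars_in_quartet=3 acc=0x90F0 bytes_emitted=3
After char 7 ('R'=17): chars_in_quartet=4 acc=0x243C11 -> emit 24 3C 11, reset; bytes_emitted=6
After char 8 ('X'=23): chars_in_quartet=1 acc=0x17 bytes_emitted=6
After char 9 ('T'=19): chars_in_quartet=2 acc=0x5D3 bytes_emitted=6
After char 10 ('d'=29): chars_in_quartet=3 acc=0x174DD bytes_emitted=6

Answer: 3 0x174DD 6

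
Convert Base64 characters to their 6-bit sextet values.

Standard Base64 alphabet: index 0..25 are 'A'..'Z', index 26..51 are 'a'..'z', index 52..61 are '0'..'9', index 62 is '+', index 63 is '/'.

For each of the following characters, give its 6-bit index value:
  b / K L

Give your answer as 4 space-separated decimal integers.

Answer: 27 63 10 11

Derivation:
'b': a..z range, 26 + ord('b') − ord('a') = 27
'/': index 63
'K': A..Z range, ord('K') − ord('A') = 10
'L': A..Z range, ord('L') − ord('A') = 11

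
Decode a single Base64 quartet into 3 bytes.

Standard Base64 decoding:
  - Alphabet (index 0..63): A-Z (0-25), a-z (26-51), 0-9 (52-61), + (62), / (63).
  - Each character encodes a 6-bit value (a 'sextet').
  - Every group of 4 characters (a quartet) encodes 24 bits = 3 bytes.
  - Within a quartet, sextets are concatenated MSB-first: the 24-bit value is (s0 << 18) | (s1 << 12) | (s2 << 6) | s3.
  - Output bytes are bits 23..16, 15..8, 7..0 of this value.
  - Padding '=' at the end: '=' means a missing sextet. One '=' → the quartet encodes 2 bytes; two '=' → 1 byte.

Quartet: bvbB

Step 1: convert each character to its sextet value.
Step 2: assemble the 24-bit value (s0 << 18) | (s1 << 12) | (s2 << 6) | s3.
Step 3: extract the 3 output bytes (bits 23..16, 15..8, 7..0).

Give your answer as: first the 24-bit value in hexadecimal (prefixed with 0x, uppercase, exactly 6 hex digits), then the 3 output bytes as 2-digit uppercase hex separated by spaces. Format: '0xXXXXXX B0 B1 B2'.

Answer: 0x6EF6C1 6E F6 C1

Derivation:
Sextets: b=27, v=47, b=27, B=1
24-bit: (27<<18) | (47<<12) | (27<<6) | 1
      = 0x6C0000 | 0x02F000 | 0x0006C0 | 0x000001
      = 0x6EF6C1
Bytes: (v>>16)&0xFF=6E, (v>>8)&0xFF=F6, v&0xFF=C1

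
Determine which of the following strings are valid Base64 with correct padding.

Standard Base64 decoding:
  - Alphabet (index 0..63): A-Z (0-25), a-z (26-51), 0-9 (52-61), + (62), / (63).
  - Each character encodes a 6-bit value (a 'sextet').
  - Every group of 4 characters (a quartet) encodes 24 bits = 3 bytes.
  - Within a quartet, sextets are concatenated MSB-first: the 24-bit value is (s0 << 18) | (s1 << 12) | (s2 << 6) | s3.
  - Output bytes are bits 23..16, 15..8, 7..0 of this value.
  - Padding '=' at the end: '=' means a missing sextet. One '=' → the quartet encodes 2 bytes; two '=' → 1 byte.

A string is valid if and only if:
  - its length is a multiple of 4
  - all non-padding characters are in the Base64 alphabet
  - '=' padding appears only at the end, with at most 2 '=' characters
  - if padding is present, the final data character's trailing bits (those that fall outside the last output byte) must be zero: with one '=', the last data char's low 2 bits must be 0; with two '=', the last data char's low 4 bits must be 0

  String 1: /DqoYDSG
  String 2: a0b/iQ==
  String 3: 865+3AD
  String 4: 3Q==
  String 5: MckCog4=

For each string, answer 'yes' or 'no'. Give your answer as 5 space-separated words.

Answer: yes yes no yes yes

Derivation:
String 1: '/DqoYDSG' → valid
String 2: 'a0b/iQ==' → valid
String 3: '865+3AD' → invalid (len=7 not mult of 4)
String 4: '3Q==' → valid
String 5: 'MckCog4=' → valid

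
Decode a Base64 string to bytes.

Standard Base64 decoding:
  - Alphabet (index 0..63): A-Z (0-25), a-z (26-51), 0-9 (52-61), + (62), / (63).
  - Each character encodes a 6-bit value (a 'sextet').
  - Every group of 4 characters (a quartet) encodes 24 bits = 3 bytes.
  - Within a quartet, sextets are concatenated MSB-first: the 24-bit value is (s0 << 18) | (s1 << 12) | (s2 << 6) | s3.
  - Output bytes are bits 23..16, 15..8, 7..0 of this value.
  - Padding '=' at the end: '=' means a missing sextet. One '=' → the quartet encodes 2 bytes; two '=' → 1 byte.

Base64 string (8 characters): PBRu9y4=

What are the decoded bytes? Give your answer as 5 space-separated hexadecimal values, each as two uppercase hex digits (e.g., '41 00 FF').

After char 0 ('P'=15): chars_in_quartet=1 acc=0xF bytes_emitted=0
After char 1 ('B'=1): chars_in_quartet=2 acc=0x3C1 bytes_emitted=0
After char 2 ('R'=17): chars_in_quartet=3 acc=0xF051 bytes_emitted=0
After char 3 ('u'=46): chars_in_quartet=4 acc=0x3C146E -> emit 3C 14 6E, reset; bytes_emitted=3
After char 4 ('9'=61): chars_in_quartet=1 acc=0x3D bytes_emitted=3
After char 5 ('y'=50): chars_in_quartet=2 acc=0xF72 bytes_emitted=3
After char 6 ('4'=56): chars_in_quartet=3 acc=0x3DCB8 bytes_emitted=3
Padding '=': partial quartet acc=0x3DCB8 -> emit F7 2E; bytes_emitted=5

Answer: 3C 14 6E F7 2E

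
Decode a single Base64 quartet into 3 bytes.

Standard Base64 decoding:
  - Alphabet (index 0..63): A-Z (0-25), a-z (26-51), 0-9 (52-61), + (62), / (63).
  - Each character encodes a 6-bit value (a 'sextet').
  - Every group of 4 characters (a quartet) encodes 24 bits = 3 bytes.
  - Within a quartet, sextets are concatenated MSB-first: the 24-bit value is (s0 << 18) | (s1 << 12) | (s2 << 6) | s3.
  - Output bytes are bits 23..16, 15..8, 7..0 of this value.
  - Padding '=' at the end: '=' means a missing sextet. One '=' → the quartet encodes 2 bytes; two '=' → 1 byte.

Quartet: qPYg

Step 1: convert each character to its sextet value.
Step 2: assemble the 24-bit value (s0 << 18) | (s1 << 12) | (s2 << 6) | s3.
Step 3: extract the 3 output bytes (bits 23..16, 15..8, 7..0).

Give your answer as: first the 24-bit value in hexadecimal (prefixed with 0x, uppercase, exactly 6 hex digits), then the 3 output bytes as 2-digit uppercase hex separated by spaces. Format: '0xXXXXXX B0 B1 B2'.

Sextets: q=42, P=15, Y=24, g=32
24-bit: (42<<18) | (15<<12) | (24<<6) | 32
      = 0xA80000 | 0x00F000 | 0x000600 | 0x000020
      = 0xA8F620
Bytes: (v>>16)&0xFF=A8, (v>>8)&0xFF=F6, v&0xFF=20

Answer: 0xA8F620 A8 F6 20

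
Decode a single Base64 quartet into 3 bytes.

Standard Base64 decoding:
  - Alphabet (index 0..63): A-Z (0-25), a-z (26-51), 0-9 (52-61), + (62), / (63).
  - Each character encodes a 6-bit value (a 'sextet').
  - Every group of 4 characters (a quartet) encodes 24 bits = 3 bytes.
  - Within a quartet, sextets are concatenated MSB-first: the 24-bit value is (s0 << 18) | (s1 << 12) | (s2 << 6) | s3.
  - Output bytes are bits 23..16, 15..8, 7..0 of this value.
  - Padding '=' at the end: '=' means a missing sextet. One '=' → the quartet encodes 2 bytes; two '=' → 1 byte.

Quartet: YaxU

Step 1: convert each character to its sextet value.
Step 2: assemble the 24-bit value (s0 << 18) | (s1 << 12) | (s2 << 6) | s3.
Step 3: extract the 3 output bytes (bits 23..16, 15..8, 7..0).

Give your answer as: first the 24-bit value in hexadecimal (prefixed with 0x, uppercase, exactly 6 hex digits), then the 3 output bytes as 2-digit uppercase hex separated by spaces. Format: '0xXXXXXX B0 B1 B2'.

Sextets: Y=24, a=26, x=49, U=20
24-bit: (24<<18) | (26<<12) | (49<<6) | 20
      = 0x600000 | 0x01A000 | 0x000C40 | 0x000014
      = 0x61AC54
Bytes: (v>>16)&0xFF=61, (v>>8)&0xFF=AC, v&0xFF=54

Answer: 0x61AC54 61 AC 54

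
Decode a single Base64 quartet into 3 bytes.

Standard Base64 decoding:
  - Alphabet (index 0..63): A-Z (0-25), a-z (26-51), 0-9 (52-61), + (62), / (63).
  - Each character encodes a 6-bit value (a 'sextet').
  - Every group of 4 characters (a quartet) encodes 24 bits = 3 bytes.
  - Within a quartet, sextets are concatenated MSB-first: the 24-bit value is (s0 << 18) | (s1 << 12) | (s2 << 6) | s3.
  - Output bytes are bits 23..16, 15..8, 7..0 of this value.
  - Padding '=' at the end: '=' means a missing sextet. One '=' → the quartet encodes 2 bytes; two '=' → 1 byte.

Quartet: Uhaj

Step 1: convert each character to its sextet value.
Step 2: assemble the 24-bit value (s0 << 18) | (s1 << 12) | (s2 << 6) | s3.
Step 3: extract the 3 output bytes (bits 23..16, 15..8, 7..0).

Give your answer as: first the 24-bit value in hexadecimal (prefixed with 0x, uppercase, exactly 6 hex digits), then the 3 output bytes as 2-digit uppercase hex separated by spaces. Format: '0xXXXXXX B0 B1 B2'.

Sextets: U=20, h=33, a=26, j=35
24-bit: (20<<18) | (33<<12) | (26<<6) | 35
      = 0x500000 | 0x021000 | 0x000680 | 0x000023
      = 0x5216A3
Bytes: (v>>16)&0xFF=52, (v>>8)&0xFF=16, v&0xFF=A3

Answer: 0x5216A3 52 16 A3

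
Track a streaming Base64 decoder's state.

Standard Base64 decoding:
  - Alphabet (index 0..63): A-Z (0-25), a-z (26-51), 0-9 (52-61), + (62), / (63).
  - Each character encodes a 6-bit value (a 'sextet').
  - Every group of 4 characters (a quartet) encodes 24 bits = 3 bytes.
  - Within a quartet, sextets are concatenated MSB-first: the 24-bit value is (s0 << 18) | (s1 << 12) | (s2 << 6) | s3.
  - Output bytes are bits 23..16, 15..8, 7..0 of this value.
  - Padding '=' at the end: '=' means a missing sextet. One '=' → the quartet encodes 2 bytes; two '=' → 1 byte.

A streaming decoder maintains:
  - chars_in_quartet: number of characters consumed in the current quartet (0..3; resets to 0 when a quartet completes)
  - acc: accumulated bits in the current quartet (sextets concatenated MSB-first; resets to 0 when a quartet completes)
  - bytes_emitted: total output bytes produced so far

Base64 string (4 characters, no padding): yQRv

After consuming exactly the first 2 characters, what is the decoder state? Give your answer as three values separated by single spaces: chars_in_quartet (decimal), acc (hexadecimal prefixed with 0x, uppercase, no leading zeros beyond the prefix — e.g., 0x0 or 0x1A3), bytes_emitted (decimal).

Answer: 2 0xC90 0

Derivation:
After char 0 ('y'=50): chars_in_quartet=1 acc=0x32 bytes_emitted=0
After char 1 ('Q'=16): chars_in_quartet=2 acc=0xC90 bytes_emitted=0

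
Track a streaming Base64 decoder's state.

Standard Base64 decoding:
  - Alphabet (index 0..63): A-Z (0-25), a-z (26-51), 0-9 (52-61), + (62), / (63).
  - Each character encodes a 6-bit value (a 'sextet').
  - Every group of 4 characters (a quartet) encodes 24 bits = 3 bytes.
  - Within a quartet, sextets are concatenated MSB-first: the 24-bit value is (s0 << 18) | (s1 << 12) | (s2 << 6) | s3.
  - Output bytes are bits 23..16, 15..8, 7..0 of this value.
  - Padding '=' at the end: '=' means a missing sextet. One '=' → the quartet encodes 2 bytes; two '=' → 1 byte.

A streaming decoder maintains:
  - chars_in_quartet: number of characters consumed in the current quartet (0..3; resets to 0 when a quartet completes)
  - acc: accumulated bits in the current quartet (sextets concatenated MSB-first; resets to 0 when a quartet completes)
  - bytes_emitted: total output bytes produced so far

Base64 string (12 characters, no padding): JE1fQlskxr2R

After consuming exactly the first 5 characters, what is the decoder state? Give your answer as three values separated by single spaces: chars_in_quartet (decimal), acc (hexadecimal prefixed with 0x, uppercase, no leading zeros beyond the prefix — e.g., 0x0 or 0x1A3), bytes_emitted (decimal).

After char 0 ('J'=9): chars_in_quartet=1 acc=0x9 bytes_emitted=0
After char 1 ('E'=4): chars_in_quartet=2 acc=0x244 bytes_emitted=0
After char 2 ('1'=53): chars_in_quartet=3 acc=0x9135 bytes_emitted=0
After char 3 ('f'=31): chars_in_quartet=4 acc=0x244D5F -> emit 24 4D 5F, reset; bytes_emitted=3
After char 4 ('Q'=16): chars_in_quartet=1 acc=0x10 bytes_emitted=3

Answer: 1 0x10 3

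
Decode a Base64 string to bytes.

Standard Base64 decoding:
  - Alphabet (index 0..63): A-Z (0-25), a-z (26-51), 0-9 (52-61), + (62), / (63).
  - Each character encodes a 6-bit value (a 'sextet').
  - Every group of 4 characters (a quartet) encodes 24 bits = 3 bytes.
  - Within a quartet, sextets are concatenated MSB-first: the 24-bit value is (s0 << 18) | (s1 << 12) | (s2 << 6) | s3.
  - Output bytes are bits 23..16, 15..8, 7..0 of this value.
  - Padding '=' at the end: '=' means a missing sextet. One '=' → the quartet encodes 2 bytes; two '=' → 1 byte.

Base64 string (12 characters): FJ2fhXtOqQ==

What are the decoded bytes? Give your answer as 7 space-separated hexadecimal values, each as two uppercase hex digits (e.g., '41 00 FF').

Answer: 14 9D 9F 85 7B 4E A9

Derivation:
After char 0 ('F'=5): chars_in_quartet=1 acc=0x5 bytes_emitted=0
After char 1 ('J'=9): chars_in_quartet=2 acc=0x149 bytes_emitted=0
After char 2 ('2'=54): chars_in_quartet=3 acc=0x5276 bytes_emitted=0
After char 3 ('f'=31): chars_in_quartet=4 acc=0x149D9F -> emit 14 9D 9F, reset; bytes_emitted=3
After char 4 ('h'=33): chars_in_quartet=1 acc=0x21 bytes_emitted=3
After char 5 ('X'=23): chars_in_quartet=2 acc=0x857 bytes_emitted=3
After char 6 ('t'=45): chars_in_quartet=3 acc=0x215ED bytes_emitted=3
After char 7 ('O'=14): chars_in_quartet=4 acc=0x857B4E -> emit 85 7B 4E, reset; bytes_emitted=6
After char 8 ('q'=42): chars_in_quartet=1 acc=0x2A bytes_emitted=6
After char 9 ('Q'=16): chars_in_quartet=2 acc=0xA90 bytes_emitted=6
Padding '==': partial quartet acc=0xA90 -> emit A9; bytes_emitted=7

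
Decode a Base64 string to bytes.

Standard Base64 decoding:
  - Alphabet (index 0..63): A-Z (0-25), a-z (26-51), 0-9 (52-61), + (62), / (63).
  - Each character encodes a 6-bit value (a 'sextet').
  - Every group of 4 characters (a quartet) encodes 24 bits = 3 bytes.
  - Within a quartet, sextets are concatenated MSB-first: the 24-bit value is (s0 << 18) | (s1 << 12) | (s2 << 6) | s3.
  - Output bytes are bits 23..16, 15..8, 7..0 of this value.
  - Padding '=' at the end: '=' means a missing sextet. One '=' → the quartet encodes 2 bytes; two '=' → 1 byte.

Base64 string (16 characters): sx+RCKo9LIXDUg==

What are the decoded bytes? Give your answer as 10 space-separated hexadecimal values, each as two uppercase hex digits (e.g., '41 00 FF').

After char 0 ('s'=44): chars_in_quartet=1 acc=0x2C bytes_emitted=0
After char 1 ('x'=49): chars_in_quartet=2 acc=0xB31 bytes_emitted=0
After char 2 ('+'=62): chars_in_quartet=3 acc=0x2CC7E bytes_emitted=0
After char 3 ('R'=17): chars_in_quartet=4 acc=0xB31F91 -> emit B3 1F 91, reset; bytes_emitted=3
After char 4 ('C'=2): chars_in_quartet=1 acc=0x2 bytes_emitted=3
After char 5 ('K'=10): chars_in_quartet=2 acc=0x8A bytes_emitted=3
After char 6 ('o'=40): chars_in_quartet=3 acc=0x22A8 bytes_emitted=3
After char 7 ('9'=61): chars_in_quartet=4 acc=0x8AA3D -> emit 08 AA 3D, reset; bytes_emitted=6
After char 8 ('L'=11): chars_in_quartet=1 acc=0xB bytes_emitted=6
After char 9 ('I'=8): chars_in_quartet=2 acc=0x2C8 bytes_emitted=6
After char 10 ('X'=23): chars_in_quartet=3 acc=0xB217 bytes_emitted=6
After char 11 ('D'=3): chars_in_quartet=4 acc=0x2C85C3 -> emit 2C 85 C3, reset; bytes_emitted=9
After char 12 ('U'=20): chars_in_quartet=1 acc=0x14 bytes_emitted=9
After char 13 ('g'=32): chars_in_quartet=2 acc=0x520 bytes_emitted=9
Padding '==': partial quartet acc=0x520 -> emit 52; bytes_emitted=10

Answer: B3 1F 91 08 AA 3D 2C 85 C3 52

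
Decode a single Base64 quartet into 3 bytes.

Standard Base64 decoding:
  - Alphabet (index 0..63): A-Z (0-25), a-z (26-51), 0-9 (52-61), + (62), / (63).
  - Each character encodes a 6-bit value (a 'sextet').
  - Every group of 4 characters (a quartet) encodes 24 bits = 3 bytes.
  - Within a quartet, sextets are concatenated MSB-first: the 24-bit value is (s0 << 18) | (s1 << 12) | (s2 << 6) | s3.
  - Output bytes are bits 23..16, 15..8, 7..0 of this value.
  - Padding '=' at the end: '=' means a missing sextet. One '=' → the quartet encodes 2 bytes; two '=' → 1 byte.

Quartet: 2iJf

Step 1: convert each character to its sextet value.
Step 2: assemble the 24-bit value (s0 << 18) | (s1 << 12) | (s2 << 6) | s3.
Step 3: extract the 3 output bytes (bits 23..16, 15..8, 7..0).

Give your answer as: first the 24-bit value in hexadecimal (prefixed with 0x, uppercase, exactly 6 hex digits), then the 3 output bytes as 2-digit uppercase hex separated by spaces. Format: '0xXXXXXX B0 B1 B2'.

Sextets: 2=54, i=34, J=9, f=31
24-bit: (54<<18) | (34<<12) | (9<<6) | 31
      = 0xD80000 | 0x022000 | 0x000240 | 0x00001F
      = 0xDA225F
Bytes: (v>>16)&0xFF=DA, (v>>8)&0xFF=22, v&0xFF=5F

Answer: 0xDA225F DA 22 5F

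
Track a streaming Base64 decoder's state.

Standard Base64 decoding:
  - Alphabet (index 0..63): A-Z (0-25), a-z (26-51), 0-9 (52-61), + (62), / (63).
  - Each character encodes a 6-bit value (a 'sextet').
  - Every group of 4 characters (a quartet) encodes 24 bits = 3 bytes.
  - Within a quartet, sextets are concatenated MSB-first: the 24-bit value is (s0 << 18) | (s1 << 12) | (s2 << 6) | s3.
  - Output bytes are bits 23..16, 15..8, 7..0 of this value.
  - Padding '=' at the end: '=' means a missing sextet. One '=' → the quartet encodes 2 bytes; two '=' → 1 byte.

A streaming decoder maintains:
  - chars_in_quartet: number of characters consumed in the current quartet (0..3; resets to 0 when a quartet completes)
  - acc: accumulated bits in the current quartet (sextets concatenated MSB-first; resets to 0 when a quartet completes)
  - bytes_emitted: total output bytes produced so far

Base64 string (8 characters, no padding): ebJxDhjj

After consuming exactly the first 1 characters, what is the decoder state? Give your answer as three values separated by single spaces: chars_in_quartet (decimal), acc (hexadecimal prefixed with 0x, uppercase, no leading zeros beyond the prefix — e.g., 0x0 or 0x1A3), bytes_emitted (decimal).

After char 0 ('e'=30): chars_in_quartet=1 acc=0x1E bytes_emitted=0

Answer: 1 0x1E 0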